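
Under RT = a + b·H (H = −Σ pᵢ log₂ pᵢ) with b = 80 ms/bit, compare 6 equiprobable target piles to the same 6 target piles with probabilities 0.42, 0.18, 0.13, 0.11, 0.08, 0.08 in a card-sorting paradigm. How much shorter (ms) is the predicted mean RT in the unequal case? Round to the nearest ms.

The RT saving is b·ΔH. Equiprobable H₀ = log₂(6) = 2.5850 bits; with the given probabilities H = 2.2869 bits.
b·(H₀ − H) = 80 × (2.5850 − 2.2869) = 23.84 ms.

24 ms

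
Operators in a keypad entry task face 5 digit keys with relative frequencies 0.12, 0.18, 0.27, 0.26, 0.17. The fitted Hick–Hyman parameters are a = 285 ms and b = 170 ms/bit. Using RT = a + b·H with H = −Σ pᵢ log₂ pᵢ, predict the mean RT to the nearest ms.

670 ms

Entropy contributions −pᵢ log₂ pᵢ: 0.3671, 0.4453, 0.5100, 0.5053, 0.4346; sum H = 2.2623 bits.
RT = a + bH = 285 + 170·2.2623 = 669.59 ms.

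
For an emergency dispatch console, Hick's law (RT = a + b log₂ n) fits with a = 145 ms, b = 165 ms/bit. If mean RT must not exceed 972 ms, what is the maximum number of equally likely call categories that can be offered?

Information budget: (972 − 145)/165 = 5.0121 bits, so n ≤ 2^5.0121 = 32.270 → at most 32.

32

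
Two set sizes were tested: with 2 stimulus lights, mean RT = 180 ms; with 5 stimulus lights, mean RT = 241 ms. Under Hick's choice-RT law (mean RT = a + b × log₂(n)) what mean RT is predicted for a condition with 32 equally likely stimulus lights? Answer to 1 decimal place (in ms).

RT is linear in log₂ n, so two points fix the line:
  b = (241 − 180) / (log₂ 5 − log₂ 2) = 61 / (2.3219 − 1) = 46.145 ms/bit
  a = 180 − 46.145 × 1 = 133.855 ms
Then RT(32) = 133.855 + 46.145 × log₂ 32 = 133.855 + 46.145 × 5 ≈ 364.579 ms.

364.6 ms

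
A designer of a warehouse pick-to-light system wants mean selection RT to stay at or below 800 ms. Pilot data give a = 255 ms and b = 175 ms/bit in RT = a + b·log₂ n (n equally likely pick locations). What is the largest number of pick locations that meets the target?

8

Set 255 + 175·log₂ n ≤ 800 → log₂ n ≤ (800 − 255)/175 = 3.1143.
So n ≤ 2^3.1143 = 8.660; the largest integer n is 8.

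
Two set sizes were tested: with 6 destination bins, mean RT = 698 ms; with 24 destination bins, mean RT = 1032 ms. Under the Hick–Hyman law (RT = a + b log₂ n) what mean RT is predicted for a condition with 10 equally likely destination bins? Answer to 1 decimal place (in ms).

821.1 ms

Solve the two-equation system in a and b:
  b = (1032 − 698) / (log₂ 24 − log₂ 6) = 334 / (4.5850 − 2.5850) = 167.000 ms/bit
  a = 698 − 167.000 × 2.5850 = 266.311 ms
Then RT(10) = 266.311 + 167.000 × log₂ 10 = 266.311 + 167.000 × 3.3219 ≈ 821.073 ms.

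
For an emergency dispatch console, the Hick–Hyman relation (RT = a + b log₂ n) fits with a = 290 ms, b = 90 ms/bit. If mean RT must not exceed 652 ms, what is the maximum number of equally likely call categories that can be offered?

16

90·log₂ n ≤ 652 − 290 = 362, giving log₂ n ≤ 4.0222 and n ≤ 16.248. The largest whole number is 16.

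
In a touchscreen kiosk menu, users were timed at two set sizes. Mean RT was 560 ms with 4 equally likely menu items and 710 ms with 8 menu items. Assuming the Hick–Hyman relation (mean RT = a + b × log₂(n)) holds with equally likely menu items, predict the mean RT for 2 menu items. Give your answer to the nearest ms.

410 ms

Solve the two-equation system in a and b:
  b = (710 − 560) / (log₂ 8 − log₂ 4) = 150 / (3 − 2) = 150 ms/bit
  a = 560 − 150 × 2 = 260 ms
Then RT(2) = 260 + 150 × log₂ 2 = 260 + 150 × 1 ≈ 410.000 ms.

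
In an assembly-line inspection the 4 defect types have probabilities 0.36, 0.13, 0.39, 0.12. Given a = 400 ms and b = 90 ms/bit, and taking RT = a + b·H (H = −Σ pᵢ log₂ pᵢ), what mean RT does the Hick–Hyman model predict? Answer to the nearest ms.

Entropy contributions −pᵢ log₂ pᵢ: 0.5306, 0.3826, 0.5298, 0.3671; sum H = 1.8101 bits.
RT = a + bH = 400 + 90·1.8101 = 562.91 ms.

563 ms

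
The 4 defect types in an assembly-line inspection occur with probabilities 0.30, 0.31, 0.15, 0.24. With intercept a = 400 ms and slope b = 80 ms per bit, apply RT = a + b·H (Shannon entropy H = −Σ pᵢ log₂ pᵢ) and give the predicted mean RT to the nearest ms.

Entropy contributions −pᵢ log₂ pᵢ: 0.5211, 0.5238, 0.4105, 0.4941; sum H = 1.9496 bits.
RT = a + bH = 400 + 80·1.9496 = 555.97 ms.

556 ms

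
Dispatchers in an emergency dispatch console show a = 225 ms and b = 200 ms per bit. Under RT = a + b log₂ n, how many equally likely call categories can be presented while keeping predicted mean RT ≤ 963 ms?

200·log₂ n ≤ 963 − 225 = 738, giving log₂ n ≤ 3.6900 and n ≤ 12.906. The largest whole number is 12.

12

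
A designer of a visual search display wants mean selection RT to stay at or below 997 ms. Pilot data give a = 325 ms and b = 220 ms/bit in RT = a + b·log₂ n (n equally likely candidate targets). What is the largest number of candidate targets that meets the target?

Information budget: (997 − 325)/220 = 3.0545 bits, so n ≤ 2^3.0545 = 8.308 → at most 8.

8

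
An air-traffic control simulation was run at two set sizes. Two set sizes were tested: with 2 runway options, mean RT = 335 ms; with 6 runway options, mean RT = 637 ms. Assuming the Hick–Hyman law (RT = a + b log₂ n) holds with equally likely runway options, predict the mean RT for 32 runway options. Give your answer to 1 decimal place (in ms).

1097.2 ms

Solve the two-equation system in a and b:
  b = (637 − 335) / (log₂ 6 − log₂ 2) = 302 / (2.5850 − 1) = 190.541 ms/bit
  a = 335 − 190.541 × 1 = 144.459 ms
Then RT(32) = 144.459 + 190.541 × log₂ 32 = 144.459 + 190.541 × 5 ≈ 1097.163 ms.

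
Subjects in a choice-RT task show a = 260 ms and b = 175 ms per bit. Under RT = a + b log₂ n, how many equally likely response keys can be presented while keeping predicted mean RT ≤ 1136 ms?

Set 260 + 175·log₂ n ≤ 1136 → log₂ n ≤ (1136 − 260)/175 = 5.0057.
So n ≤ 2^5.0057 = 32.127; the largest integer n is 32.

32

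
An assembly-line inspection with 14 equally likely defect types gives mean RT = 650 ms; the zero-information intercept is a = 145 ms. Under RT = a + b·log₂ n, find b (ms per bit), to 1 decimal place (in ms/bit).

b = (650 − 145) / log₂(14) = 505 / 3.8074 = 132.638 ms/bit.

132.6 ms/bit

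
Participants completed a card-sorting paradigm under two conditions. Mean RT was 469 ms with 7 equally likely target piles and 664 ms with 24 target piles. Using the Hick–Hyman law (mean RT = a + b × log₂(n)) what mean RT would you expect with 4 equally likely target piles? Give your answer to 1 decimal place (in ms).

Solve the two-equation system in a and b:
  b = (664 − 469) / (log₂ 24 − log₂ 7) = 195 / (4.5850 − 2.8074) = 109.698 ms/bit
  a = 469 − 109.698 × 2.8074 = 161.039 ms
Then RT(4) = 161.039 + 109.698 × log₂ 4 = 161.039 + 109.698 × 2 ≈ 380.435 ms.

380.4 ms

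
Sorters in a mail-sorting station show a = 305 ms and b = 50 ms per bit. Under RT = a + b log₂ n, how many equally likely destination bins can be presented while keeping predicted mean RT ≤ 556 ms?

Information budget: (556 − 305)/50 = 5.0200 bits, so n ≤ 2^5.0200 = 32.447 → at most 32.

32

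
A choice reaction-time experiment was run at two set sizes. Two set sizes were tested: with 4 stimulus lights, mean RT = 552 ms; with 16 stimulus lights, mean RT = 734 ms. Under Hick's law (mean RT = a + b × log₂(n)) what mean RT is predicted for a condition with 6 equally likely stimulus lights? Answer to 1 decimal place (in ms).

605.2 ms

RT is linear in log₂ n, so two points fix the line:
  b = (734 − 552) / (log₂ 16 − log₂ 4) = 182 / (4 − 2) = 91.000 ms/bit
  a = 552 − 91.000 × 2 = 370.000 ms
Then RT(6) = 370.000 + 91.000 × log₂ 6 = 370.000 + 91.000 × 2.5850 ≈ 605.232 ms.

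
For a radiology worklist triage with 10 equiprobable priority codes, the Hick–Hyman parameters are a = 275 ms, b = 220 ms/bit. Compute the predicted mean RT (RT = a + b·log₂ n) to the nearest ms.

1006 ms

log₂(10) = 3.3219 bits, so RT = 275 + 220 × 3.3219 ≈ 1005.824 ms.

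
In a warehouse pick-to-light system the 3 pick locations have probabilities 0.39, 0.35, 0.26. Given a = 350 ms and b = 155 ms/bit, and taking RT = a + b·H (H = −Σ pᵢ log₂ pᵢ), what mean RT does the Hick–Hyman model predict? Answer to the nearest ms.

Entropy contributions −pᵢ log₂ pᵢ: 0.5298, 0.5301, 0.5053; sum H = 1.5652 bits.
RT = a + bH = 350 + 155·1.5652 = 592.60 ms.

593 ms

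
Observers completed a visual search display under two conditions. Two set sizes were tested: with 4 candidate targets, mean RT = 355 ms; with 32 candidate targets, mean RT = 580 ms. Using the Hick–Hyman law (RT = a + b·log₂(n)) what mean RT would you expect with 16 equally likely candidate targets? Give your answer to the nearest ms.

505 ms

Solve the two-equation system in a and b:
  b = (580 − 355) / (log₂ 32 − log₂ 4) = 225 / (5 − 2) = 75 ms/bit
  a = 355 − 75 × 2 = 205 ms
Then RT(16) = 205 + 75 × log₂ 16 = 205 + 75 × 4 ≈ 505.000 ms.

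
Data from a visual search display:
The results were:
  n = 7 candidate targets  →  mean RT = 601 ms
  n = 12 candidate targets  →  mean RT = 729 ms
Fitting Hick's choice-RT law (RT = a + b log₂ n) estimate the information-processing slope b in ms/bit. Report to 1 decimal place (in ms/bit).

Slope: b = (729 − 601) / (log₂ 12 − log₂ 7) = 128/0.7776 = 164.607 ms/bit.

164.6 ms/bit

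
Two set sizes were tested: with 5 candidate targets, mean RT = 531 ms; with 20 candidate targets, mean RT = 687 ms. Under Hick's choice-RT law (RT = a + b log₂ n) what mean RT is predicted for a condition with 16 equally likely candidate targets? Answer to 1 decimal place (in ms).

With log₂ n on the abscissa the relation is linear; from the two conditions:
  b = (687 − 531) / (log₂ 20 − log₂ 5) = 156 / (4.3219 − 2.3219) = 78.000 ms/bit
  a = 531 − 78.000 × 2.3219 = 349.890 ms
Then RT(16) = 349.890 + 78.000 × log₂ 16 = 349.890 + 78.000 × 4 ≈ 661.890 ms.

661.9 ms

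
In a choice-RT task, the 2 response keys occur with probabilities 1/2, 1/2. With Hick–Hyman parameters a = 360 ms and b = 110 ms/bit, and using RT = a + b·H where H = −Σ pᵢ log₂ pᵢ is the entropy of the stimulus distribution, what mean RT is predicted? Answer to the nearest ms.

Each term −pᵢ log₂ pᵢ: 0.5·1 + 0.5·1; summed, H = 1.000 bits.
Mean RT = a + bH = 360 + 110·1.000 = 470.00 ms.

470 ms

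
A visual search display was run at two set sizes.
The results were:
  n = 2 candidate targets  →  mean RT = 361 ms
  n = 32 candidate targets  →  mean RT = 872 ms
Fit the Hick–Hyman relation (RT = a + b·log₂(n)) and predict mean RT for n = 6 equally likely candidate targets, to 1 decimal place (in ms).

563.5 ms

RT is linear in log₂ n, so two points fix the line:
  b = (872 − 361) / (log₂ 32 − log₂ 2) = 511 / (5 − 1) = 127.750 ms/bit
  a = 361 − 127.750 × 1 = 233.250 ms
Then RT(6) = 233.250 + 127.750 × log₂ 6 = 233.250 + 127.750 × 2.5850 ≈ 563.479 ms.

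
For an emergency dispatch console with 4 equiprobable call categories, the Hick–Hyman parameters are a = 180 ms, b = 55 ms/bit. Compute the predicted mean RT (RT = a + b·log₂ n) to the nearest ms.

290 ms

log₂(4) = 2 bits, so RT = 180 + 55 × 2 ≈ 290.000 ms.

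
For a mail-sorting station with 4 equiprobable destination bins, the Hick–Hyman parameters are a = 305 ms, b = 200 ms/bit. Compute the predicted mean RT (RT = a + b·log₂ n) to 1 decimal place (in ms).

705.0 ms

log₂(4) = 2 bits, so RT = 305 + 200 × 2 ≈ 705.000 ms.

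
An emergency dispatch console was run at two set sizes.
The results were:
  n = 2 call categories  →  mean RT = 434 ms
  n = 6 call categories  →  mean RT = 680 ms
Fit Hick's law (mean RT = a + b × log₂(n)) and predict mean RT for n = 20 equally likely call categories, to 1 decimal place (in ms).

949.6 ms

RT is linear in log₂ n, so two points fix the line:
  b = (680 − 434) / (log₂ 6 − log₂ 2) = 246 / (2.5850 − 1) = 155.209 ms/bit
  a = 434 − 155.209 × 1 = 278.791 ms
Then RT(20) = 278.791 + 155.209 × log₂ 20 = 278.791 + 155.209 × 4.3219 ≈ 949.592 ms.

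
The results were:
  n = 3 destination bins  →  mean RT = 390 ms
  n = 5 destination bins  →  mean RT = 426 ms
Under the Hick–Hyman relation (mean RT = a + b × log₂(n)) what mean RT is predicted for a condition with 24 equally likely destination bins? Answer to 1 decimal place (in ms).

RT is linear in log₂ n, so two points fix the line:
  b = (426 − 390) / (log₂ 5 − log₂ 3) = 36 / (2.3219 − 1.5850) = 48.849 ms/bit
  a = 390 − 48.849 × 1.5850 = 312.576 ms
Then RT(24) = 312.576 + 48.849 × log₂ 24 = 312.576 + 48.849 × 4.5850 ≈ 536.547 ms.

536.5 ms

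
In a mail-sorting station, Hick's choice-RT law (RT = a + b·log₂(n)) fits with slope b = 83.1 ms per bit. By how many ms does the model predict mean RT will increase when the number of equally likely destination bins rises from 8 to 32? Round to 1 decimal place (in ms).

Only the slope matters, since a is common to both: ΔRT = b·log₂(n₂/n₁).
log₂(32) − log₂(8) = log₂(32/8) = log₂(4) = 2.
ΔRT = 83.1 × 2.0000 = 166.200 ms.

166.2 ms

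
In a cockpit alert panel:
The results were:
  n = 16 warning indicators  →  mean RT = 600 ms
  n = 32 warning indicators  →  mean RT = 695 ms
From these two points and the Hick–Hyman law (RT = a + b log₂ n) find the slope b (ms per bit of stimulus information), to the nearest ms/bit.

95 ms/bit

Slope: b = (695 − 600) / (log₂ 32 − log₂ 16) = 95/1.0000 = 95 ms/bit.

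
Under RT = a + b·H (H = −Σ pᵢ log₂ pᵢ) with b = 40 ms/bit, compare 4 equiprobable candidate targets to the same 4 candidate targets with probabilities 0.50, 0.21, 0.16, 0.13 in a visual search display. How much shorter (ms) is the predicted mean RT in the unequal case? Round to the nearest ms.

9 ms

Equiprobable entropy H₀ = log₂ 4 = 2.0000 bits.
Skewed entropy H = −Σ pᵢ log₂ pᵢ = 1.7785 bits.
ΔRT = b·(H₀ − H) = 40 × 0.2215 = 8.86 ms.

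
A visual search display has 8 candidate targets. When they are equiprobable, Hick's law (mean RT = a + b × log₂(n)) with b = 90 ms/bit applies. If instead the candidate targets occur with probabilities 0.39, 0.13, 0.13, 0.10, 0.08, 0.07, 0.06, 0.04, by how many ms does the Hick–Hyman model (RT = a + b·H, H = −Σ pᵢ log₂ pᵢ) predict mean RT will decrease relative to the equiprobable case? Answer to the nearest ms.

35 ms

Equiprobable entropy H₀ = log₂ 8 = 3.0000 bits.
Skewed entropy H = −Σ pᵢ log₂ pᵢ = 2.6166 bits.
ΔRT = b·(H₀ − H) = 90 × 0.3834 = 34.50 ms.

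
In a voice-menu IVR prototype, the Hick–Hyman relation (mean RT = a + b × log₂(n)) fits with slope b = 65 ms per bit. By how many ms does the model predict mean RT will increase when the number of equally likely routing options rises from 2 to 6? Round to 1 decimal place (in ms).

103.0 ms

ΔRT = (a + b log₂ n₂) − (a + b log₂ n₁) = b·(log₂ n₂ − log₂ n₁).
log₂(6) − log₂(2) = 2.5850 − 1 = 1.5850.
ΔRT = 65 × 1.5850 = 103.023 ms.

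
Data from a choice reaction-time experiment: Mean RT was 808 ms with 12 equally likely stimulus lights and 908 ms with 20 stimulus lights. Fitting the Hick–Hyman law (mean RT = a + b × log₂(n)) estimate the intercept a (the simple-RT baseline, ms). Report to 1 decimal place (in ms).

b = (RT₂ − RT₁)/(log₂ n₂ − log₂ n₁) = (908 − 808)/(4.3219 − 3.5850) = 135.692 ms/bit.
Intercept: a = 808 − 135.692·log₂(12) = 321.551 ms.

321.6 ms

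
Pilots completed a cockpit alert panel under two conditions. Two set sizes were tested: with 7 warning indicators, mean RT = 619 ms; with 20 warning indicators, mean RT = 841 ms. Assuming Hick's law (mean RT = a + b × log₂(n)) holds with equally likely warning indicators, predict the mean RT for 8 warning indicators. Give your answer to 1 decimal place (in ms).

RT is linear in log₂ n, so two points fix the line:
  b = (841 − 619) / (log₂ 20 − log₂ 7) = 222 / (4.3219 − 2.8074) = 146.576 ms/bit
  a = 619 − 146.576 × 2.8074 = 207.509 ms
Then RT(8) = 207.509 + 146.576 × log₂ 8 = 207.509 + 146.576 × 3 ≈ 647.237 ms.

647.2 ms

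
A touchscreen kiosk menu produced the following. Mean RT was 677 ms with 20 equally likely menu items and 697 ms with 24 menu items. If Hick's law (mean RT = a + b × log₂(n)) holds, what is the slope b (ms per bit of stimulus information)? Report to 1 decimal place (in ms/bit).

76.0 ms/bit

b = (RT₂ − RT₁)/(log₂ n₂ − log₂ n₁) = (697 − 677)/(4.5850 − 4.3219) = 76.036 ms/bit.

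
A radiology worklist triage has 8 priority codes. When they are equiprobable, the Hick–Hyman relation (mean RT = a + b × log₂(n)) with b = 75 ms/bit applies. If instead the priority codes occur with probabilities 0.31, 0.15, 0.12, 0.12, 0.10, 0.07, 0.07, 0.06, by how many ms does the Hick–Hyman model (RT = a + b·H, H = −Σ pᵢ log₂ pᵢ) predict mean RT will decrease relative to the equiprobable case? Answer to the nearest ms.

Equiprobable entropy H₀ = log₂ 8 = 3.0000 bits.
Skewed entropy H = −Σ pᵢ log₂ pᵢ = 2.7813 bits.
ΔRT = b·(H₀ − H) = 75 × 0.2187 = 16.40 ms.

16 ms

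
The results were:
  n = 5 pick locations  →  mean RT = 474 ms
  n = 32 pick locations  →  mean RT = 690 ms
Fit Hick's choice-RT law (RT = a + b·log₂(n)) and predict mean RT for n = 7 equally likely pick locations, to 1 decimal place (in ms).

513.2 ms

RT is linear in log₂ n, so two points fix the line:
  b = (690 − 474) / (log₂ 32 − log₂ 5) = 216 / (5 − 2.3219) = 80.655 ms/bit
  a = 474 − 80.655 × 2.3219 = 286.725 ms
Then RT(7) = 286.725 + 80.655 × log₂ 7 = 286.725 + 80.655 × 2.8074 ≈ 513.152 ms.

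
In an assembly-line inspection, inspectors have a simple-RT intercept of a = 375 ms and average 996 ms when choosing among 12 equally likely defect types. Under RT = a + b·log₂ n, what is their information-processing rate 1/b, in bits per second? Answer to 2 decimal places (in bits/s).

5.77 bits/s

Choice component = 996 − 375 = 621 ms over log₂(12) = 3.5850 bits.
b = 621 / 3.5850 = 173.224 ms/bit, so 1/b = 5.773 bits/s.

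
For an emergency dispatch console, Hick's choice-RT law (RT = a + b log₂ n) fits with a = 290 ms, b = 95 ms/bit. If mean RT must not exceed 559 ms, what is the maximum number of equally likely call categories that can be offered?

7

Information budget: (559 − 290)/95 = 2.8316 bits, so n ≤ 2^2.8316 = 7.119 → at most 7.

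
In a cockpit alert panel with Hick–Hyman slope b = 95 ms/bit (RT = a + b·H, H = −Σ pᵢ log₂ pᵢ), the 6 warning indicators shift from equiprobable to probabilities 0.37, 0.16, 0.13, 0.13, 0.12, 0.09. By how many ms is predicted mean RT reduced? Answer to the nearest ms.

The RT saving is b·ΔH. Equiprobable H₀ = log₂(6) = 2.5850 bits; with the given probabilities H = 2.3988 bits.
b·(H₀ − H) = 95 × (2.5850 − 2.3988) = 17.69 ms.

18 ms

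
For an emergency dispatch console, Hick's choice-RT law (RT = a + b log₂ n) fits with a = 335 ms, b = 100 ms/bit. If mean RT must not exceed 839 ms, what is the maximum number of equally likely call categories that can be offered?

32

100·log₂ n ≤ 839 − 335 = 504, giving log₂ n ≤ 5.0400 and n ≤ 32.900. The largest whole number is 32.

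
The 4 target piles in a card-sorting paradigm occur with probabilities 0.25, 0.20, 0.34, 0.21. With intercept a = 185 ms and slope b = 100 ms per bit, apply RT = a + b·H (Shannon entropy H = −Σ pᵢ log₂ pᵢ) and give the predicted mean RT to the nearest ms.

Entropy contributions −pᵢ log₂ pᵢ: 0.5000, 0.4644, 0.5292, 0.4728; sum H = 1.9664 bits.
RT = a + bH = 185 + 100·1.9664 = 381.64 ms.

382 ms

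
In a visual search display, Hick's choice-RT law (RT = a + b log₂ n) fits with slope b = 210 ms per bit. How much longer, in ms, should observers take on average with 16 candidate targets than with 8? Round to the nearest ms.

Only the slope matters, since a is common to both: ΔRT = b·log₂(n₂/n₁).
log₂(16) − log₂(8) = log₂(16/8) = log₂(2) = 1.
ΔRT = 210 × 1.0000 = 210.000 ms.

210 ms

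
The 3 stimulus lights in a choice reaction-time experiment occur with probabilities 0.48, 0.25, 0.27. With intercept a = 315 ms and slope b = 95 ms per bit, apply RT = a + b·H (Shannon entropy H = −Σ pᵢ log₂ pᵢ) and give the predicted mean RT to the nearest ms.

H = 0.48·log₂(1/0.48) + 0.25·log₂(1/0.25) + 0.27·log₂(1/0.27) = 1.5183 bits.
RT = 315 + 95 × 1.5183 = 459.24 ms.

459 ms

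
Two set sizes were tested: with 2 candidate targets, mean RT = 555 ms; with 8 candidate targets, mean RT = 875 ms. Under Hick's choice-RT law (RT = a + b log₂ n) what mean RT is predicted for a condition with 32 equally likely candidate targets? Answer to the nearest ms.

1195 ms

Solve the two-equation system in a and b:
  b = (875 − 555) / (log₂ 8 − log₂ 2) = 320 / (3 − 1) = 160 ms/bit
  a = 555 − 160 × 1 = 395 ms
Then RT(32) = 395 + 160 × log₂ 32 = 395 + 160 × 5 ≈ 1195.000 ms.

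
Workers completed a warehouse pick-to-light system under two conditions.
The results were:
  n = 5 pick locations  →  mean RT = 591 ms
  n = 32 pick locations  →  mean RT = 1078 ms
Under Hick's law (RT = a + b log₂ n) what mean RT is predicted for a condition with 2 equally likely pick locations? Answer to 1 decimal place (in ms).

350.6 ms

Fit slope and intercept:
  b = (1078 − 591) / (log₂ 32 − log₂ 5) = 487 / (5 − 2.3219) = 181.847 ms/bit
  a = 591 − 181.847 × 2.3219 = 168.764 ms
Then RT(2) = 168.764 + 181.847 × log₂ 2 = 168.764 + 181.847 × 1 ≈ 350.611 ms.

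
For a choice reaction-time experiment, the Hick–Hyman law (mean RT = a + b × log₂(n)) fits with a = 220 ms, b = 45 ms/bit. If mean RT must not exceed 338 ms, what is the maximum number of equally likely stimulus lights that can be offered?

6

Set 220 + 45·log₂ n ≤ 338 → log₂ n ≤ (338 − 220)/45 = 2.6222.
So n ≤ 2^2.6222 = 6.157; the largest integer n is 6.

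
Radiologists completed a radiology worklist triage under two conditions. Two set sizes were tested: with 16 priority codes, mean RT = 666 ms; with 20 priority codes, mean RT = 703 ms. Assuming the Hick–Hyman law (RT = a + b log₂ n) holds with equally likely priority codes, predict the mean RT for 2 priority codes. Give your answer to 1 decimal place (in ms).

Solve the two-equation system in a and b:
  b = (703 − 666) / (log₂ 20 − log₂ 16) = 37 / (4.3219 − 4) = 114.932 ms/bit
  a = 666 − 114.932 × 4 = 206.270 ms
Then RT(2) = 206.270 + 114.932 × log₂ 2 = 206.270 + 114.932 × 1 ≈ 321.203 ms.

321.2 ms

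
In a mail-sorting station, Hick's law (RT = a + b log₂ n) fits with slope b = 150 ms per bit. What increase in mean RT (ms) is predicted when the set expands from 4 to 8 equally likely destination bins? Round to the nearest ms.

Only the slope matters, since a is common to both: ΔRT = b·log₂(n₂/n₁).
log₂(8) − log₂(4) = log₂(8/4) = log₂(2) = 1.
ΔRT = 150 × 1.0000 = 150.000 ms.

150 ms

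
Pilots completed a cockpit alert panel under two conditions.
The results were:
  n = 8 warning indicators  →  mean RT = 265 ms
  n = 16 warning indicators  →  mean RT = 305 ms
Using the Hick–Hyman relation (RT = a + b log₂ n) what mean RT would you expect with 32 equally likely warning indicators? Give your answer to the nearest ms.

RT is linear in log₂ n, so two points fix the line:
  b = (305 − 265) / (log₂ 16 − log₂ 8) = 40 / (4 − 3) = 40 ms/bit
  a = 265 − 40 × 3 = 145 ms
Then RT(32) = 145 + 40 × log₂ 32 = 145 + 40 × 5 ≈ 345.000 ms.

345 ms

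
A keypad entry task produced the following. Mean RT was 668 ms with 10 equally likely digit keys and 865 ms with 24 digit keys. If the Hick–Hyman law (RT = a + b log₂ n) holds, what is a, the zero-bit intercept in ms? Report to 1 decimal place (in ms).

The slope on a log₂ axis is (865 − 668) / (4.5850 − 3.3219) = 155.974 ms/bit.
a = RT₁ − b·log₂ n₁ = 668 − 155.974 × 3.3219 = 149.867 ms.

149.9 ms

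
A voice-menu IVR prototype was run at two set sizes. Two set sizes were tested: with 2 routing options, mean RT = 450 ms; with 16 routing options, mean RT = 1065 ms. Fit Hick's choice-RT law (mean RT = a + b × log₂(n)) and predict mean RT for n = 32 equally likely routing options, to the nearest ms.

1270 ms

Solve the two-equation system in a and b:
  b = (1065 − 450) / (log₂ 16 − log₂ 2) = 615 / (4 − 1) = 205 ms/bit
  a = 450 − 205 × 1 = 245 ms
Then RT(32) = 245 + 205 × log₂ 32 = 245 + 205 × 5 ≈ 1270.000 ms.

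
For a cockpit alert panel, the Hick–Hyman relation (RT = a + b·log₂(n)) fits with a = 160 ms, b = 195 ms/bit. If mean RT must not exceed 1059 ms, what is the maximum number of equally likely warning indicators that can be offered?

Set 160 + 195·log₂ n ≤ 1059 → log₂ n ≤ (1059 − 160)/195 = 4.6103.
So n ≤ 2^4.6103 = 24.424; the largest integer n is 24.

24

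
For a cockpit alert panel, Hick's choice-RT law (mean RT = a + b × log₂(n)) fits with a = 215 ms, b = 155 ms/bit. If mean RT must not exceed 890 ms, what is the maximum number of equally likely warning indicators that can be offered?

155·log₂ n ≤ 890 − 215 = 675, giving log₂ n ≤ 4.3548 and n ≤ 20.461. The largest whole number is 20.

20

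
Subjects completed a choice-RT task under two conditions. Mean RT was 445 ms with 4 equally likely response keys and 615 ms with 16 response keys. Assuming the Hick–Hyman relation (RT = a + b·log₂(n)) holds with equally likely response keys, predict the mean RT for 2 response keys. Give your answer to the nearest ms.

With log₂ n on the abscissa the relation is linear; from the two conditions:
  b = (615 − 445) / (log₂ 16 − log₂ 4) = 170 / (4 − 2) = 85 ms/bit
  a = 445 − 85 × 2 = 275 ms
Then RT(2) = 275 + 85 × log₂ 2 = 275 + 85 × 1 ≈ 360.000 ms.

360 ms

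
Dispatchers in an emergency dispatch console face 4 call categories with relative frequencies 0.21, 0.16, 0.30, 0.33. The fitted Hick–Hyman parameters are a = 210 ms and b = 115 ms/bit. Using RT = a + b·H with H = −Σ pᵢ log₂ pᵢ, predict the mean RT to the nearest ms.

434 ms

Entropy contributions −pᵢ log₂ pᵢ: 0.4728, 0.4230, 0.5211, 0.5278; sum H = 1.9448 bits.
RT = a + bH = 210 + 115·1.9448 = 433.65 ms.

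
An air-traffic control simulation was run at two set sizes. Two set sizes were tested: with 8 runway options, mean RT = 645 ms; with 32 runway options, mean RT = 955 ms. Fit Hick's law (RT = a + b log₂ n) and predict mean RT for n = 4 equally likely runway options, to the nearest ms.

490 ms

Fit slope and intercept:
  b = (955 − 645) / (log₂ 32 − log₂ 8) = 310 / (5 − 3) = 155 ms/bit
  a = 645 − 155 × 3 = 180 ms
Then RT(4) = 180 + 155 × log₂ 4 = 180 + 155 × 2 ≈ 490.000 ms.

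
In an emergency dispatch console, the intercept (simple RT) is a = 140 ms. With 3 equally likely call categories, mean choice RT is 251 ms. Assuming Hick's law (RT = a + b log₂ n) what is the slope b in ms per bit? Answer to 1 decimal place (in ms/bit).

b = (251 − 140) / log₂(3) = 111 / 1.5850 = 70.033 ms/bit.

70.0 ms/bit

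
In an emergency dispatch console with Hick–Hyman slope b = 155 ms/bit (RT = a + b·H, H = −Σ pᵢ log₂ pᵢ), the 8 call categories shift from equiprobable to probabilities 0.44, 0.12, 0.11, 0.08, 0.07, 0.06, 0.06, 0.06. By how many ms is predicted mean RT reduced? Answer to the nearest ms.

73 ms

Equiprobable entropy H₀ = log₂ 8 = 3.0000 bits.
Skewed entropy H = −Σ pᵢ log₂ pᵢ = 2.5292 bits.
ΔRT = b·(H₀ − H) = 155 × 0.4708 = 72.98 ms.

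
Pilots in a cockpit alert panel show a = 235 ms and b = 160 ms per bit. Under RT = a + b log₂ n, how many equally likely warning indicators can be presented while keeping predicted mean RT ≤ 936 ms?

Set 235 + 160·log₂ n ≤ 936 → log₂ n ≤ (936 − 235)/160 = 4.3812.
So n ≤ 2^4.3812 = 20.840; the largest integer n is 20.

20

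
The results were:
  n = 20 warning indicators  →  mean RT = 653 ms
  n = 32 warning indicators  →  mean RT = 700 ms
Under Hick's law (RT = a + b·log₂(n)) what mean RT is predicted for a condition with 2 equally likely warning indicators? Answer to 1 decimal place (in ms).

422.7 ms

Fit slope and intercept:
  b = (700 − 653) / (log₂ 32 − log₂ 20) = 47 / (5 − 4.3219) = 69.314 ms/bit
  a = 653 − 69.314 × 4.3219 = 353.429 ms
Then RT(2) = 353.429 + 69.314 × log₂ 2 = 353.429 + 69.314 × 1 ≈ 422.743 ms.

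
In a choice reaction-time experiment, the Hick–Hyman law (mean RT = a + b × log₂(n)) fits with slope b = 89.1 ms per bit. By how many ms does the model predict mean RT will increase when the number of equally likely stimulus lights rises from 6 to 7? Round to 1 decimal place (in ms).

19.8 ms

ΔRT = (a + b log₂ n₂) − (a + b log₂ n₁) = b·(log₂ n₂ − log₂ n₁).
log₂(7) − log₂(6) = 2.8074 − 2.5850 = 0.2224.
ΔRT = 89.1 × 0.2224 = 19.815 ms.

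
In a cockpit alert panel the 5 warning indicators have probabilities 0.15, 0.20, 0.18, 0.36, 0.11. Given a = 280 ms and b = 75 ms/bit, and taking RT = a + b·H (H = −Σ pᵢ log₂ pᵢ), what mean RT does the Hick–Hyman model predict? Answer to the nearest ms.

445 ms

Entropy contributions −pᵢ log₂ pᵢ: 0.4105, 0.4644, 0.4453, 0.5306, 0.3503; sum H = 2.2011 bits.
RT = a + bH = 280 + 75·2.2011 = 445.09 ms.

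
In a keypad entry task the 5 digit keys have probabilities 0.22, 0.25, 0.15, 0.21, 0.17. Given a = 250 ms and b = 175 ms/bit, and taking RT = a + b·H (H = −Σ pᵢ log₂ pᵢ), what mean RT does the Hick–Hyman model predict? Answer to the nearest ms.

652 ms

Entropy contributions −pᵢ log₂ pᵢ: 0.4806, 0.5000, 0.4105, 0.4728, 0.4346; sum H = 2.2985 bits.
RT = a + bH = 250 + 175·2.2985 = 652.24 ms.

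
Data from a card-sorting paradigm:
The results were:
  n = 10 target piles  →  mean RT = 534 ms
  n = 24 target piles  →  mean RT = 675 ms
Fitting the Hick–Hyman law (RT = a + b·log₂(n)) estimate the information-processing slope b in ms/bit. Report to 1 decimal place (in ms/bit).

Slope: b = (675 − 534) / (log₂ 24 − log₂ 10) = 141/1.2630 = 111.636 ms/bit.

111.6 ms/bit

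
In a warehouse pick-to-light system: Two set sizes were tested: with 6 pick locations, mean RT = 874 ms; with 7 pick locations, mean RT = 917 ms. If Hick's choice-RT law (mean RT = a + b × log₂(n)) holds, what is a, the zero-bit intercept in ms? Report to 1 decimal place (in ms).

374.2 ms

b = (RT₂ − RT₁)/(log₂ n₂ − log₂ n₁) = (917 − 874)/(2.8074 − 2.5850) = 193.352 ms/bit.
Intercept: a = 874 − 193.352·log₂(6) = 374.193 ms.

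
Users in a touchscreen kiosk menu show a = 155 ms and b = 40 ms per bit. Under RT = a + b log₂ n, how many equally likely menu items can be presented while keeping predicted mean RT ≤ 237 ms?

Set 155 + 40·log₂ n ≤ 237 → log₂ n ≤ (237 − 155)/40 = 2.0500.
So n ≤ 2^2.0500 = 4.141; the largest integer n is 4.

4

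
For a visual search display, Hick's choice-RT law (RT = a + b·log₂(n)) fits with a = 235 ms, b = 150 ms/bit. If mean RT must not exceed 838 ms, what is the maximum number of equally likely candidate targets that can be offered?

16

150·log₂ n ≤ 838 − 235 = 603, giving log₂ n ≤ 4.0200 and n ≤ 16.223. The largest whole number is 16.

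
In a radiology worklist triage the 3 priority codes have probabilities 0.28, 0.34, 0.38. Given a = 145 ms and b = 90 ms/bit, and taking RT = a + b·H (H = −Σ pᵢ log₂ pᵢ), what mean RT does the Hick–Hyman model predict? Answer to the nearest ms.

287 ms

H = 0.28·log₂(1/0.28) + 0.34·log₂(1/0.34) + 0.38·log₂(1/0.38) = 1.5738 bits.
RT = 145 + 90 × 1.5738 = 286.65 ms.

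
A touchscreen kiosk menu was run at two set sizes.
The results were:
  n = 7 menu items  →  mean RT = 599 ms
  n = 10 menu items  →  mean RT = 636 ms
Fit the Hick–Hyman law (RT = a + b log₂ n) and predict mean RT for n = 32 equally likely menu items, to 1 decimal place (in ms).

756.7 ms

RT is linear in log₂ n, so two points fix the line:
  b = (636 − 599) / (log₂ 10 − log₂ 7) = 37 / (3.3219 − 2.8074) = 71.904 ms/bit
  a = 599 − 71.904 × 2.8074 = 397.139 ms
Then RT(32) = 397.139 + 71.904 × log₂ 32 = 397.139 + 71.904 × 5 ≈ 756.661 ms.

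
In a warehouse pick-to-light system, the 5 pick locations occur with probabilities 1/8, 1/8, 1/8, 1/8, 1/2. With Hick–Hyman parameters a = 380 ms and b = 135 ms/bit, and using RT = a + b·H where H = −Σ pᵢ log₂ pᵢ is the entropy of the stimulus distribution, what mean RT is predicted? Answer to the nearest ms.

H = −Σ pᵢ log₂ pᵢ = 0.125·3 + 0.125·3 + 0.125·3 + 0.125·3 + 0.5·1 = 2.000 bits.
RT = 380 + 135 × 2.000 = 650.00 ms.

650 ms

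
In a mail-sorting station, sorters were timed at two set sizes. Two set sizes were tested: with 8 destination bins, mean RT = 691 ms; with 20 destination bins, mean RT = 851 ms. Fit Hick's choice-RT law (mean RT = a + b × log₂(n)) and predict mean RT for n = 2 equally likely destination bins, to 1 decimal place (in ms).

With log₂ n on the abscissa the relation is linear; from the two conditions:
  b = (851 − 691) / (log₂ 20 − log₂ 8) = 160 / (4.3219 − 3) = 121.035 ms/bit
  a = 691 − 121.035 × 3 = 327.894 ms
Then RT(2) = 327.894 + 121.035 × log₂ 2 = 327.894 + 121.035 × 1 ≈ 448.929 ms.

448.9 ms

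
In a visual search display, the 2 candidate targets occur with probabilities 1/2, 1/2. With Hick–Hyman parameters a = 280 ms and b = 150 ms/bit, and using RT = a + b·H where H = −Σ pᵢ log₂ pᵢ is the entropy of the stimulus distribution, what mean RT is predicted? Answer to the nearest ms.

Each term −pᵢ log₂ pᵢ: 0.5·1 + 0.5·1; summed, H = 1.000 bits.
Mean RT = a + bH = 280 + 150·1.000 = 430.00 ms.

430 ms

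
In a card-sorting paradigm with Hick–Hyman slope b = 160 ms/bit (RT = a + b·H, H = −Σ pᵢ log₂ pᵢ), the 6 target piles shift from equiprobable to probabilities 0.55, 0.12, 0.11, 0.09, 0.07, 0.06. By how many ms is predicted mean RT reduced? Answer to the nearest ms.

Equiprobable entropy H₀ = log₂ 6 = 2.5850 bits.
Skewed entropy H = −Σ pᵢ log₂ pᵢ = 2.0165 bits.
ΔRT = b·(H₀ − H) = 160 × 0.5685 = 90.96 ms.

91 ms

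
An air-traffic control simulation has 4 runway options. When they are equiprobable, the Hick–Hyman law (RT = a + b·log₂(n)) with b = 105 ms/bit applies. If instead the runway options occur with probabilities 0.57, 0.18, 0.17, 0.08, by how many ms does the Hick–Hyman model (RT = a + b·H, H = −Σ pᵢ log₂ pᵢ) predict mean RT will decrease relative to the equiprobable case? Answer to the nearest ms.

Equiprobable entropy H₀ = log₂ 4 = 2.0000 bits.
Skewed entropy H = −Σ pᵢ log₂ pᵢ = 1.6337 bits.
ΔRT = b·(H₀ − H) = 105 × 0.3663 = 38.47 ms.

38 ms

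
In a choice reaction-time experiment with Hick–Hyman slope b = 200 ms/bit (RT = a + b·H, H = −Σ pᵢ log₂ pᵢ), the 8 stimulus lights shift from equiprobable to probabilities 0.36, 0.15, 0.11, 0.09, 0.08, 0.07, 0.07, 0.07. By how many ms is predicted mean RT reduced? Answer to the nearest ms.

Equiprobable entropy H₀ = log₂ 8 = 3.0000 bits.
Skewed entropy H = −Σ pᵢ log₂ pᵢ = 2.7013 bits.
ΔRT = b·(H₀ − H) = 200 × 0.2987 = 59.75 ms.

60 ms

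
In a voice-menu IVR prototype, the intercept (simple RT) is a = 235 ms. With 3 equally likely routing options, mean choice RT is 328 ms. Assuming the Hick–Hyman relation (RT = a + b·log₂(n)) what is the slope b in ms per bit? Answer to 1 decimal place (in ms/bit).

58.7 ms/bit

3 alternatives carry log₂ 3 = 1.5850 bits; the choice cost is 328 − 235 = 93 ms, so b = 93/1.5850 = 58.676 ms/bit.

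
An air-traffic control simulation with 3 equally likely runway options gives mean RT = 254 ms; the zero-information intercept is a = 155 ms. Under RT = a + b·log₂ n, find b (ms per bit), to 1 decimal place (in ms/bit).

b = (254 − 155) / log₂(3) = 99 / 1.5850 = 62.462 ms/bit.

62.5 ms/bit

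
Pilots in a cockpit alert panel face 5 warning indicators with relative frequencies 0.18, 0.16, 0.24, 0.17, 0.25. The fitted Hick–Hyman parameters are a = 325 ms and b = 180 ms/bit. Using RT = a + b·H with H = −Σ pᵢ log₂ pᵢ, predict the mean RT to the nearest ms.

H = 0.18·log₂(1/0.18) + 0.16·log₂(1/0.16) + 0.24·log₂(1/0.24) + 0.17·log₂(1/0.17) + 0.25·log₂(1/0.25) = 2.2970 bits.
RT = 325 + 180 × 2.2970 = 738.47 ms.

738 ms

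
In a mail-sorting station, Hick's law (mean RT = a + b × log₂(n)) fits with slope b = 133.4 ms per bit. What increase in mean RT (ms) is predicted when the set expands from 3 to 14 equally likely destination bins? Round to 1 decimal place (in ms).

296.5 ms

The intercept a cancels: ΔRT = b·(log₂ n₂ − log₂ n₁) = b·log₂(n₂/n₁).
log₂(14) − log₂(3) = 3.8074 − 1.5850 = 2.2224.
ΔRT = 133.4 × 2.2224 = 296.467 ms.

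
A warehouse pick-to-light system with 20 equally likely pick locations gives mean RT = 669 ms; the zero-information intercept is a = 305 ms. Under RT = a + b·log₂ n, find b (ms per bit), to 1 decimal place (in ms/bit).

b = (669 − 305) / log₂(20) = 364 / 4.3219 = 84.222 ms/bit.

84.2 ms/bit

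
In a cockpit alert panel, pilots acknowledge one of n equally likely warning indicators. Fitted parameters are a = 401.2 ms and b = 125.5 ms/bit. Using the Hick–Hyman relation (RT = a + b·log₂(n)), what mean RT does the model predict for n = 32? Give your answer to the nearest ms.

1029 ms

log₂(32) = 5 bits, so RT = 401.2 + 125.5 × 5 ≈ 1028.700 ms.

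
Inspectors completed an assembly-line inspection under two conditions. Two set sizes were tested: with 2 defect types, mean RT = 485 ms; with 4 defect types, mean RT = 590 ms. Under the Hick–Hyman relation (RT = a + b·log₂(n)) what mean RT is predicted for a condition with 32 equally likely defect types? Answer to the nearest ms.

With log₂ n on the abscissa the relation is linear; from the two conditions:
  b = (590 − 485) / (log₂ 4 − log₂ 2) = 105 / (2 − 1) = 105 ms/bit
  a = 485 − 105 × 1 = 380 ms
Then RT(32) = 380 + 105 × log₂ 32 = 380 + 105 × 5 ≈ 905.000 ms.

905 ms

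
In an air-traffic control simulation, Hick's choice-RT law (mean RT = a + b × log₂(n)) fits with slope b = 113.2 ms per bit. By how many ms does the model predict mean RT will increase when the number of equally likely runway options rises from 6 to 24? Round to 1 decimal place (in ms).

ΔRT = (a + b log₂ n₂) − (a + b log₂ n₁) = b·(log₂ n₂ − log₂ n₁).
log₂(24) − log₂(6) = log₂(24/6) = log₂(4) = 2.
ΔRT = 113.2 × 2.0000 = 226.400 ms.

226.4 ms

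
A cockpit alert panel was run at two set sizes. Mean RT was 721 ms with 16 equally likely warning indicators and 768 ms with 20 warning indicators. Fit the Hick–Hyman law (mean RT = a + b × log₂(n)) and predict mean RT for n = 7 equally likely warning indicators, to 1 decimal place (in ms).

546.9 ms

RT is linear in log₂ n, so two points fix the line:
  b = (768 − 721) / (log₂ 20 − log₂ 16) = 47 / (4.3219 − 4) = 145.995 ms/bit
  a = 721 − 145.995 × 4 = 137.019 ms
Then RT(7) = 137.019 + 145.995 × log₂ 7 = 137.019 + 145.995 × 2.8074 ≈ 546.879 ms.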